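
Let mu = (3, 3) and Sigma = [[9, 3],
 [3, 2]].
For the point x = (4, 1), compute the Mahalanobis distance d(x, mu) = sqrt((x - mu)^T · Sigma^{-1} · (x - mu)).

Step 1 — centre the observation: (x - mu) = (1, -2).

Step 2 — invert Sigma. det(Sigma) = 9·2 - (3)² = 9.
  Sigma^{-1} = (1/det) · [[d, -b], [-b, a]] = [[0.2222, -0.3333],
 [-0.3333, 1]].

Step 3 — form the quadratic (x - mu)^T · Sigma^{-1} · (x - mu):
  Sigma^{-1} · (x - mu) = (0.8889, -2.3333).
  (x - mu)^T · [Sigma^{-1} · (x - mu)] = (1)·(0.8889) + (-2)·(-2.3333) = 5.5556.

Step 4 — take square root: d = √(5.5556) ≈ 2.357.

d(x, mu) = √(5.5556) ≈ 2.357


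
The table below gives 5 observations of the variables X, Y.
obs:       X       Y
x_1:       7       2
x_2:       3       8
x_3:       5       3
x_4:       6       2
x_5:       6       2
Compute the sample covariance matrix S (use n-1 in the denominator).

Step 1 — column means:
  mean(X) = (7 + 3 + 5 + 6 + 6) / 5 = 27/5 = 5.4
  mean(Y) = (2 + 8 + 3 + 2 + 2) / 5 = 17/5 = 3.4

Step 2 — sample covariance S[i,j] = (1/(n-1)) · Σ_k (x_{k,i} - mean_i) · (x_{k,j} - mean_j), with n-1 = 4.
  S[X,X] = ((1.6)·(1.6) + (-2.4)·(-2.4) + (-0.4)·(-0.4) + (0.6)·(0.6) + (0.6)·(0.6)) / 4 = 9.2/4 = 2.3
  S[X,Y] = ((1.6)·(-1.4) + (-2.4)·(4.6) + (-0.4)·(-0.4) + (0.6)·(-1.4) + (0.6)·(-1.4)) / 4 = -14.8/4 = -3.7
  S[Y,Y] = ((-1.4)·(-1.4) + (4.6)·(4.6) + (-0.4)·(-0.4) + (-1.4)·(-1.4) + (-1.4)·(-1.4)) / 4 = 27.2/4 = 6.8

S is symmetric (S[j,i] = S[i,j]). Assembling:

S = [[2.3, -3.7],
 [-3.7, 6.8]]


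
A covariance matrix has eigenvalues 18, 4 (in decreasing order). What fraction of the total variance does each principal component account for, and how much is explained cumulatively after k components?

Step 1 — total variance = trace(Sigma) = Σ λ_i = 18 + 4 = 22.

Step 2 — fraction explained by component i = λ_i / Σ λ:
  PC1: 18/22 = 0.8182
  PC2: 4/22 = 0.1818

Step 3 — cumulative fraction after k components = (λ_1 + ... + λ_k) / Σ λ:
  k = 1: 18/22 = 0.8182
  k = 2: (18 + 4)/22 = 22/22 = 1

Summary (fraction, with percent):

explained: PC1 0.8182 (81.82%), PC2 0.1818 (18.18%);  cumulative: 0.8182, 1


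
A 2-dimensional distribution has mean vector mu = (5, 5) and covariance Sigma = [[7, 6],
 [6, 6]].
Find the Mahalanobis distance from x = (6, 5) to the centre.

Step 1 — centre the observation: (x - mu) = (1, 0).

Step 2 — invert Sigma. det(Sigma) = 7·6 - (6)² = 6.
  Sigma^{-1} = (1/det) · [[d, -b], [-b, a]] = [[1, -1],
 [-1, 1.1667]].

Step 3 — form the quadratic (x - mu)^T · Sigma^{-1} · (x - mu):
  Sigma^{-1} · (x - mu) = (1, -1).
  (x - mu)^T · [Sigma^{-1} · (x - mu)] = (1)·(1) + (0)·(-1) = 1.

Step 4 — take square root: d = √(1) ≈ 1.

d(x, mu) = √(1) ≈ 1


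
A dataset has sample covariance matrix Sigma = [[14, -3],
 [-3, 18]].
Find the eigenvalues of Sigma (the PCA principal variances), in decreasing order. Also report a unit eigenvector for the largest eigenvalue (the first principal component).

Step 1 — characteristic polynomial of 2×2 Sigma:
  det(Sigma - λI) = λ² - trace · λ + det = 0.
  trace = 14 + 18 = 32, det = 14·18 - (-3)² = 243.
Step 2 — discriminant:
  Δ = trace² - 4·det = 1024 - 972 = 52.
Step 3 — eigenvalues:
  λ = (trace ± √Δ)/2 = (32 ± 7.2111)/2,
  λ_1 = 19.6056,  λ_2 = 12.3944.

Step 4 — unit eigenvector for λ_1: solve (Sigma - λ_1 I)v = 0. First row:
  (14 - 19.6056)·v_x + (-3)·v_y = 0, i.e. (-5.6056)·v_x + (-3)·v_y = 0,
  so v ∝ (b, λ_1 - a) = (-3, 5.6056); multiply by -1 so the first entry is positive: u = (3, -5.6056).
  ||u|| = √((3)² + (-5.6056)²) = √(40.4222) ≈ 6.3578,
  v_1 = u/||u|| ≈ (0.4719, -0.8817) (||v_1|| = 1).

λ_1 = 19.6056,  λ_2 = 12.3944;  v_1 ≈ (0.4719, -0.8817)


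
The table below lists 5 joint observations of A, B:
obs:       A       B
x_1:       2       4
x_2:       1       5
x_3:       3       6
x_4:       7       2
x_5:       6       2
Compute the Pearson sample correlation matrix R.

Step 1 — column means:
  mean(A) = (2 + 1 + 3 + 7 + 6) / 5 = 19/5 = 3.8
  mean(B) = (4 + 5 + 6 + 2 + 2) / 5 = 19/5 = 3.8

Step 2 — sample variances and covariances s[i,j] = (1/(n-1)) · Σ_k (x_{k,i} - mean_i) · (x_{k,j} - mean_j), with n-1 = 4:
  s[A,A] = ((-1.8)·(-1.8) + (-2.8)·(-2.8) + (-0.8)·(-0.8) + (3.2)·(3.2) + (2.2)·(2.2)) / 4 = 26.8/4 = 6.7
  s[A,B] = ((-1.8)·(0.2) + (-2.8)·(1.2) + (-0.8)·(2.2) + (3.2)·(-1.8) + (2.2)·(-1.8)) / 4 = -15.2/4 = -3.8
  s[B,B] = ((0.2)·(0.2) + (1.2)·(1.2) + (2.2)·(2.2) + (-1.8)·(-1.8) + (-1.8)·(-1.8)) / 4 = 12.8/4 = 3.2
  Sample standard deviations s_i = √(s[i,i]):
  s(A) = √(6.7) = 2.5884
  s(B) = √(3.2) = 1.7889

Step 3 — r_{ij} = s_{ij} / (s_i · s_j):
  r[A,A] = 1 (diagonal).
  r[A,B] = -3.8 / (2.5884 · 1.7889) = -3.8 / 4.6303 = -0.8207
  r[B,B] = 1 (diagonal).

R is symmetric with unit diagonal. Assembling:

R = [[1, -0.8207],
 [-0.8207, 1]]


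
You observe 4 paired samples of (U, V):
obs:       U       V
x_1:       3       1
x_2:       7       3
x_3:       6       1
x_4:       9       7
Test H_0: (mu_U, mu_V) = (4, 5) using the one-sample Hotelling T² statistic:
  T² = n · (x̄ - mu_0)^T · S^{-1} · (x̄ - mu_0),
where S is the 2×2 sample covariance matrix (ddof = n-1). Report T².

Step 1 — sample mean vector:
  mean(U) = (3 + 7 + 6 + 9) / 4 = 25/4 = 6.25
  mean(V) = (1 + 3 + 1 + 7) / 4 = 12/4 = 3
  x̄ = (6.25, 3),  deviation x̄ - mu_0 = (6.25, 3) - (4, 5) = (2.25, -2).

Step 2 — sample covariance matrix, S[i,j] = (1/(n-1)) · Σ_k (x_{k,i} - mean_i) · (x_{k,j} - mean_j), divisor n-1 = 3:
  S[U,U] = ((-3.25)·(-3.25) + (0.75)·(0.75) + (-0.25)·(-0.25) + (2.75)·(2.75)) / 3 = 18.75/3 = 6.25
  S[U,V] = ((-3.25)·(-2) + (0.75)·(0) + (-0.25)·(-2) + (2.75)·(4)) / 3 = 18/3 = 6
  S[V,V] = ((-2)·(-2) + (0)·(0) + (-2)·(-2) + (4)·(4)) / 3 = 24/3 = 8
  S = [[6.25, 6],
 [6, 8]].

Step 3 — invert S. det(S) = 6.25·8 - (6)² = 14.
  S^{-1} = (1/det) · [[d, -b], [-b, a]] = [[0.5714, -0.4286],
 [-0.4286, 0.4464]].

Step 4 — quadratic form (x̄ - mu_0)^T · S^{-1} · (x̄ - mu_0):
  S^{-1} · (x̄ - mu_0) = (2.1429, -1.8571),
  (x̄ - mu_0)^T · [...] = (2.25)·(2.1429) + (-2)·(-1.8571) = 8.5357.

Step 5 — scale by n: T² = 4 · 8.5357 = 34.1429.

T² ≈ 34.1429


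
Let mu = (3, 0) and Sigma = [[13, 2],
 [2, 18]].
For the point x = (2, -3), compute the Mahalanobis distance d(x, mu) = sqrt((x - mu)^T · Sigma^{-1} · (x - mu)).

Step 1 — centre the observation: (x - mu) = (-1, -3).

Step 2 — invert Sigma. det(Sigma) = 13·18 - (2)² = 230.
  Sigma^{-1} = (1/det) · [[d, -b], [-b, a]] = [[0.0783, -0.0087],
 [-0.0087, 0.0565]].

Step 3 — form the quadratic (x - mu)^T · Sigma^{-1} · (x - mu):
  Sigma^{-1} · (x - mu) = (-0.0522, -0.1609).
  (x - mu)^T · [Sigma^{-1} · (x - mu)] = (-1)·(-0.0522) + (-3)·(-0.1609) = 0.5348.

Step 4 — take square root: d = √(0.5348) ≈ 0.7313.

d(x, mu) = √(0.5348) ≈ 0.7313


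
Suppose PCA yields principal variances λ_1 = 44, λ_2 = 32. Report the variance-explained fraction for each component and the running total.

Step 1 — total variance = trace(Sigma) = Σ λ_i = 44 + 32 = 76.

Step 2 — fraction explained by component i = λ_i / Σ λ:
  PC1: 44/76 = 0.5789
  PC2: 32/76 = 0.4211

Step 3 — cumulative fraction after k components = (λ_1 + ... + λ_k) / Σ λ:
  k = 1: 44/76 = 0.5789
  k = 2: (44 + 32)/76 = 76/76 = 1

Summary (fraction, with percent):

explained: PC1 0.5789 (57.89%), PC2 0.4211 (42.11%);  cumulative: 0.5789, 1


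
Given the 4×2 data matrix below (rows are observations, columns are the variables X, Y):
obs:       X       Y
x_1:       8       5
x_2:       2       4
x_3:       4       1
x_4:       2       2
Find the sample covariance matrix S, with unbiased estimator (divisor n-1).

Step 1 — column means:
  mean(X) = (8 + 2 + 4 + 2) / 4 = 16/4 = 4
  mean(Y) = (5 + 4 + 1 + 2) / 4 = 12/4 = 3

Step 2 — sample covariance S[i,j] = (1/(n-1)) · Σ_k (x_{k,i} - mean_i) · (x_{k,j} - mean_j), with n-1 = 3.
  S[X,X] = ((4)·(4) + (-2)·(-2) + (0)·(0) + (-2)·(-2)) / 3 = 24/3 = 8
  S[X,Y] = ((4)·(2) + (-2)·(1) + (0)·(-2) + (-2)·(-1)) / 3 = 8/3 = 2.6667
  S[Y,Y] = ((2)·(2) + (1)·(1) + (-2)·(-2) + (-1)·(-1)) / 3 = 10/3 = 3.3333

S is symmetric (S[j,i] = S[i,j]). Assembling:

S = [[8, 2.6667],
 [2.6667, 3.3333]]


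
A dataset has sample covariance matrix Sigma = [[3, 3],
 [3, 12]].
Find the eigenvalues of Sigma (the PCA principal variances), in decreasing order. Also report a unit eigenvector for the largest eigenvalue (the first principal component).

Step 1 — characteristic polynomial of 2×2 Sigma:
  det(Sigma - λI) = λ² - trace · λ + det = 0.
  trace = 3 + 12 = 15, det = 3·12 - (3)² = 27.
Step 2 — discriminant:
  Δ = trace² - 4·det = 225 - 108 = 117.
Step 3 — eigenvalues:
  λ = (trace ± √Δ)/2 = (15 ± 10.8167)/2,
  λ_1 = 12.9083,  λ_2 = 2.0917.

Step 4 — unit eigenvector for λ_1: solve (Sigma - λ_1 I)v = 0. First row:
  (3 - 12.9083)·v_x + (3)·v_y = 0, i.e. (-9.9083)·v_x + (3)·v_y = 0,
  so v ∝ (b, λ_1 - a) = (3, 9.9083) = u.
  ||u|| = √((3)² + (9.9083)²) = √(107.1749) ≈ 10.3525,
  v_1 = u/||u|| ≈ (0.2898, 0.9571) (||v_1|| = 1).

λ_1 = 12.9083,  λ_2 = 2.0917;  v_1 ≈ (0.2898, 0.9571)


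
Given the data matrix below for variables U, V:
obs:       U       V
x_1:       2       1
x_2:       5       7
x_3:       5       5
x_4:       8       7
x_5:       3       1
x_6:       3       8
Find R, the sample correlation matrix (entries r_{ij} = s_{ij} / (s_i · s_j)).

Step 1 — column means:
  mean(U) = (2 + 5 + 5 + 8 + 3 + 3) / 6 = 26/6 = 4.3333
  mean(V) = (1 + 7 + 5 + 7 + 1 + 8) / 6 = 29/6 = 4.8333

Step 2 — sample variances and covariances s[i,j] = (1/(n-1)) · Σ_k (x_{k,i} - mean_i) · (x_{k,j} - mean_j), with n-1 = 5:
  s[U,U] = ((-2.3333)·(-2.3333) + (0.6667)·(0.6667) + (0.6667)·(0.6667) + (3.6667)·(3.6667) + (-1.3333)·(-1.3333) + (-1.3333)·(-1.3333)) / 5 = 23.3333/5 = 4.6667
  s[U,V] = ((-2.3333)·(-3.8333) + (0.6667)·(2.1667) + (0.6667)·(0.1667) + (3.6667)·(2.1667) + (-1.3333)·(-3.8333) + (-1.3333)·(3.1667)) / 5 = 19.3333/5 = 3.8667
  s[V,V] = ((-3.8333)·(-3.8333) + (2.1667)·(2.1667) + (0.1667)·(0.1667) + (2.1667)·(2.1667) + (-3.8333)·(-3.8333) + (3.1667)·(3.1667)) / 5 = 48.8333/5 = 9.7667
  Sample standard deviations s_i = √(s[i,i]):
  s(U) = √(4.6667) = 2.1602
  s(V) = √(9.7667) = 3.1252

Step 3 — r_{ij} = s_{ij} / (s_i · s_j):
  r[U,U] = 1 (diagonal).
  r[U,V] = 3.8667 / (2.1602 · 3.1252) = 3.8667 / 6.7511 = 0.5727
  r[V,V] = 1 (diagonal).

R is symmetric with unit diagonal. Assembling:

R = [[1, 0.5727],
 [0.5727, 1]]


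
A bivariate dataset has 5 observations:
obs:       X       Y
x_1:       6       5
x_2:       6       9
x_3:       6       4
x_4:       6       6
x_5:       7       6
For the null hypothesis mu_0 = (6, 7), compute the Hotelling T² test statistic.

Step 1 — sample mean vector:
  mean(X) = (6 + 6 + 6 + 6 + 7) / 5 = 31/5 = 6.2
  mean(Y) = (5 + 9 + 4 + 6 + 6) / 5 = 30/5 = 6
  x̄ = (6.2, 6),  deviation x̄ - mu_0 = (6.2, 6) - (6, 7) = (0.2, -1).

Step 2 — sample covariance matrix, S[i,j] = (1/(n-1)) · Σ_k (x_{k,i} - mean_i) · (x_{k,j} - mean_j), divisor n-1 = 4:
  S[X,X] = ((-0.2)·(-0.2) + (-0.2)·(-0.2) + (-0.2)·(-0.2) + (-0.2)·(-0.2) + (0.8)·(0.8)) / 4 = 0.8/4 = 0.2
  S[X,Y] = ((-0.2)·(-1) + (-0.2)·(3) + (-0.2)·(-2) + (-0.2)·(0) + (0.8)·(0)) / 4 = 0/4 = 0
  S[Y,Y] = ((-1)·(-1) + (3)·(3) + (-2)·(-2) + (0)·(0) + (0)·(0)) / 4 = 14/4 = 3.5
  S = [[0.2, 0],
 [0, 3.5]].

Step 3 — invert S. det(S) = 0.2·3.5 - (0)² = 0.7.
  S^{-1} = (1/det) · [[d, -b], [-b, a]] = [[5, 0],
 [0, 0.2857]].

Step 4 — quadratic form (x̄ - mu_0)^T · S^{-1} · (x̄ - mu_0):
  S^{-1} · (x̄ - mu_0) = (1, -0.2857),
  (x̄ - mu_0)^T · [...] = (0.2)·(1) + (-1)·(-0.2857) = 0.4857.

Step 5 — scale by n: T² = 5 · 0.4857 = 2.4286.

T² ≈ 2.4286


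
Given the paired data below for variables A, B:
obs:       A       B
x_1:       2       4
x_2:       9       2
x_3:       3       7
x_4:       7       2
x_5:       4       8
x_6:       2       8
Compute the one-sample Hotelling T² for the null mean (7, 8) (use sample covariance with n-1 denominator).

Step 1 — sample mean vector:
  mean(A) = (2 + 9 + 3 + 7 + 4 + 2) / 6 = 27/6 = 4.5
  mean(B) = (4 + 2 + 7 + 2 + 8 + 8) / 6 = 31/6 = 5.1667
  x̄ = (4.5, 5.1667),  deviation x̄ - mu_0 = (4.5, 5.1667) - (7, 8) = (-2.5, -2.8333).

Step 2 — sample covariance matrix, S[i,j] = (1/(n-1)) · Σ_k (x_{k,i} - mean_i) · (x_{k,j} - mean_j), divisor n-1 = 5:
  S[A,A] = ((-2.5)·(-2.5) + (4.5)·(4.5) + (-1.5)·(-1.5) + (2.5)·(2.5) + (-0.5)·(-0.5) + (-2.5)·(-2.5)) / 5 = 41.5/5 = 8.3
  S[A,B] = ((-2.5)·(-1.1667) + (4.5)·(-3.1667) + (-1.5)·(1.8333) + (2.5)·(-3.1667) + (-0.5)·(2.8333) + (-2.5)·(2.8333)) / 5 = -30.5/5 = -6.1
  S[B,B] = ((-1.1667)·(-1.1667) + (-3.1667)·(-3.1667) + (1.8333)·(1.8333) + (-3.1667)·(-3.1667) + (2.8333)·(2.8333) + (2.8333)·(2.8333)) / 5 = 40.8333/5 = 8.1667
  S = [[8.3, -6.1],
 [-6.1, 8.1667]].

Step 3 — invert S. det(S) = 8.3·8.1667 - (-6.1)² = 30.5733.
  S^{-1} = (1/det) · [[d, -b], [-b, a]] = [[0.2671, 0.1995],
 [0.1995, 0.2715]].

Step 4 — quadratic form (x̄ - mu_0)^T · S^{-1} · (x̄ - mu_0):
  S^{-1} · (x̄ - mu_0) = (-1.2331, -1.268),
  (x̄ - mu_0)^T · [...] = (-2.5)·(-1.2331) + (-2.8333)·(-1.268) = 6.6754.

Step 5 — scale by n: T² = 6 · 6.6754 = 40.0523.

T² ≈ 40.0523


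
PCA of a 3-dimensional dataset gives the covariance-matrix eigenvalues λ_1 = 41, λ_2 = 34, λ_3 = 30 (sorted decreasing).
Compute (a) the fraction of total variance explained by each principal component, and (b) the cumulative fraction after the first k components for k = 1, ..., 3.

Step 1 — total variance = trace(Sigma) = Σ λ_i = 41 + 34 + 30 = 105.

Step 2 — fraction explained by component i = λ_i / Σ λ:
  PC1: 41/105 = 0.3905
  PC2: 34/105 = 0.3238
  PC3: 30/105 = 0.2857

Step 3 — cumulative fraction after k components = (λ_1 + ... + λ_k) / Σ λ:
  k = 1: 41/105 = 0.3905
  k = 2: (41 + 34)/105 = 75/105 = 0.7143
  k = 3: (41 + 34 + 30)/105 = 105/105 = 1

Summary (fraction, with percent):

explained: PC1 0.3905 (39.05%), PC2 0.3238 (32.38%), PC3 0.2857 (28.57%);  cumulative: 0.3905, 0.7143, 1


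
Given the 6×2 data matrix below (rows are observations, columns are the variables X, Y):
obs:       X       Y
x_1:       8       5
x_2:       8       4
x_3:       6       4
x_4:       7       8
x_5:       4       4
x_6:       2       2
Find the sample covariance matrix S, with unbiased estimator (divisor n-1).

Step 1 — column means:
  mean(X) = (8 + 8 + 6 + 7 + 4 + 2) / 6 = 35/6 = 5.8333
  mean(Y) = (5 + 4 + 4 + 8 + 4 + 2) / 6 = 27/6 = 4.5

Step 2 — sample covariance S[i,j] = (1/(n-1)) · Σ_k (x_{k,i} - mean_i) · (x_{k,j} - mean_j), with n-1 = 5.
  S[X,X] = ((2.1667)·(2.1667) + (2.1667)·(2.1667) + (0.1667)·(0.1667) + (1.1667)·(1.1667) + (-1.8333)·(-1.8333) + (-3.8333)·(-3.8333)) / 5 = 28.8333/5 = 5.7667
  S[X,Y] = ((2.1667)·(0.5) + (2.1667)·(-0.5) + (0.1667)·(-0.5) + (1.1667)·(3.5) + (-1.8333)·(-0.5) + (-3.8333)·(-2.5)) / 5 = 14.5/5 = 2.9
  S[Y,Y] = ((0.5)·(0.5) + (-0.5)·(-0.5) + (-0.5)·(-0.5) + (3.5)·(3.5) + (-0.5)·(-0.5) + (-2.5)·(-2.5)) / 5 = 19.5/5 = 3.9

S is symmetric (S[j,i] = S[i,j]). Assembling:

S = [[5.7667, 2.9],
 [2.9, 3.9]]


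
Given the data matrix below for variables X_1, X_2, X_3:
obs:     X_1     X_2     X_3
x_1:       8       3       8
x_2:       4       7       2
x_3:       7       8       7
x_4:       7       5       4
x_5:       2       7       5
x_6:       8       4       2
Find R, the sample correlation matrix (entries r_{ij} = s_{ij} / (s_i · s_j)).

Step 1 — column means:
  mean(X_1) = (8 + 4 + 7 + 7 + 2 + 8) / 6 = 36/6 = 6
  mean(X_2) = (3 + 7 + 8 + 5 + 7 + 4) / 6 = 34/6 = 5.6667
  mean(X_3) = (8 + 2 + 7 + 4 + 5 + 2) / 6 = 28/6 = 4.6667

Step 2 — sample variances and covariances s[i,j] = (1/(n-1)) · Σ_k (x_{k,i} - mean_i) · (x_{k,j} - mean_j), with n-1 = 5:
  s[X_1,X_1] = ((2)·(2) + (-2)·(-2) + (1)·(1) + (1)·(1) + (-4)·(-4) + (2)·(2)) / 5 = 30/5 = 6
  s[X_1,X_2] = ((2)·(-2.6667) + (-2)·(1.3333) + (1)·(2.3333) + (1)·(-0.6667) + (-4)·(1.3333) + (2)·(-1.6667)) / 5 = -15/5 = -3
  s[X_1,X_3] = ((2)·(3.3333) + (-2)·(-2.6667) + (1)·(2.3333) + (1)·(-0.6667) + (-4)·(0.3333) + (2)·(-2.6667)) / 5 = 7/5 = 1.4
  s[X_2,X_2] = ((-2.6667)·(-2.6667) + (1.3333)·(1.3333) + (2.3333)·(2.3333) + (-0.6667)·(-0.6667) + (1.3333)·(1.3333) + (-1.6667)·(-1.6667)) / 5 = 19.3333/5 = 3.8667
  s[X_2,X_3] = ((-2.6667)·(3.3333) + (1.3333)·(-2.6667) + (2.3333)·(2.3333) + (-0.6667)·(-0.6667) + (1.3333)·(0.3333) + (-1.6667)·(-2.6667)) / 5 = -1.6667/5 = -0.3333
  s[X_3,X_3] = ((3.3333)·(3.3333) + (-2.6667)·(-2.6667) + (2.3333)·(2.3333) + (-0.6667)·(-0.6667) + (0.3333)·(0.3333) + (-2.6667)·(-2.6667)) / 5 = 31.3333/5 = 6.2667
  Sample standard deviations s_i = √(s[i,i]):
  s(X_1) = √(6) = 2.4495
  s(X_2) = √(3.8667) = 1.9664
  s(X_3) = √(6.2667) = 2.5033

Step 3 — r_{ij} = s_{ij} / (s_i · s_j):
  r[X_1,X_1] = 1 (diagonal).
  r[X_1,X_2] = -3 / (2.4495 · 1.9664) = -3 / 4.8166 = -0.6228
  r[X_1,X_3] = 1.4 / (2.4495 · 2.5033) = 1.4 / 6.1319 = 0.2283
  r[X_2,X_2] = 1 (diagonal).
  r[X_2,X_3] = -0.3333 / (1.9664 · 2.5033) = -0.3333 / 4.9225 = -0.0677
  r[X_3,X_3] = 1 (diagonal).

R is symmetric with unit diagonal. Assembling:

R = [[1, -0.6228, 0.2283],
 [-0.6228, 1, -0.0677],
 [0.2283, -0.0677, 1]]


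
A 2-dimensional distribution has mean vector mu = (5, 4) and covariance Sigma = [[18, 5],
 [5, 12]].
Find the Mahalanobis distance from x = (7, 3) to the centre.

Step 1 — centre the observation: (x - mu) = (2, -1).

Step 2 — invert Sigma. det(Sigma) = 18·12 - (5)² = 191.
  Sigma^{-1} = (1/det) · [[d, -b], [-b, a]] = [[0.0628, -0.0262],
 [-0.0262, 0.0942]].

Step 3 — form the quadratic (x - mu)^T · Sigma^{-1} · (x - mu):
  Sigma^{-1} · (x - mu) = (0.1518, -0.1466).
  (x - mu)^T · [Sigma^{-1} · (x - mu)] = (2)·(0.1518) + (-1)·(-0.1466) = 0.4503.

Step 4 — take square root: d = √(0.4503) ≈ 0.671.

d(x, mu) = √(0.4503) ≈ 0.671


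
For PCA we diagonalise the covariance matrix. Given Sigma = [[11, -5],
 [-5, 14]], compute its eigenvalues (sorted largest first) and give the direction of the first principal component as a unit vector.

Step 1 — characteristic polynomial of 2×2 Sigma:
  det(Sigma - λI) = λ² - trace · λ + det = 0.
  trace = 11 + 14 = 25, det = 11·14 - (-5)² = 129.
Step 2 — discriminant:
  Δ = trace² - 4·det = 625 - 516 = 109.
Step 3 — eigenvalues:
  λ = (trace ± √Δ)/2 = (25 ± 10.4403)/2,
  λ_1 = 17.7202,  λ_2 = 7.2798.

Step 4 — unit eigenvector for λ_1: solve (Sigma - λ_1 I)v = 0. First row:
  (11 - 17.7202)·v_x + (-5)·v_y = 0, i.e. (-6.7202)·v_x + (-5)·v_y = 0,
  so v ∝ (b, λ_1 - a) = (-5, 6.7202); multiply by -1 so the first entry is positive: u = (5, -6.7202).
  ||u|| = √((5)² + (-6.7202)²) = √(70.1605) ≈ 8.3762,
  v_1 = u/||u|| ≈ (0.5969, -0.8023) (||v_1|| = 1).

λ_1 = 17.7202,  λ_2 = 7.2798;  v_1 ≈ (0.5969, -0.8023)


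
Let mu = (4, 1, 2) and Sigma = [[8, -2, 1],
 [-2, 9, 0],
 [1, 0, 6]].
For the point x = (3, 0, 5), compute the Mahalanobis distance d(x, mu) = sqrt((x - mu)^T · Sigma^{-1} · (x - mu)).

Step 1 — centre the observation: (x - mu) = (-1, -1, 3).

Step 2 — invert Sigma (cofactor / det for 3×3, or solve directly):
  Sigma^{-1} = [[0.1353, 0.0301, -0.0226],
 [0.0301, 0.1178, -0.005],
 [-0.0226, -0.005, 0.1704]].

Step 3 — form the quadratic (x - mu)^T · Sigma^{-1} · (x - mu):
  Sigma^{-1} · (x - mu) = (-0.2331, -0.1629, 0.5388).
  (x - mu)^T · [Sigma^{-1} · (x - mu)] = (-1)·(-0.2331) + (-1)·(-0.1629) + (3)·(0.5388) = 2.0125.

Step 4 — take square root: d = √(2.0125) ≈ 1.4186.

d(x, mu) = √(2.0125) ≈ 1.4186


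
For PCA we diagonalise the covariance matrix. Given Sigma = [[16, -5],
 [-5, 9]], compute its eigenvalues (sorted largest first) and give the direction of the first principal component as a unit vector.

Step 1 — characteristic polynomial of 2×2 Sigma:
  det(Sigma - λI) = λ² - trace · λ + det = 0.
  trace = 16 + 9 = 25, det = 16·9 - (-5)² = 119.
Step 2 — discriminant:
  Δ = trace² - 4·det = 625 - 476 = 149.
Step 3 — eigenvalues:
  λ = (trace ± √Δ)/2 = (25 ± 12.2066)/2,
  λ_1 = 18.6033,  λ_2 = 6.3967.

Step 4 — unit eigenvector for λ_1: solve (Sigma - λ_1 I)v = 0. First row:
  (16 - 18.6033)·v_x + (-5)·v_y = 0, i.e. (-2.6033)·v_x + (-5)·v_y = 0,
  so v ∝ (b, λ_1 - a) = (-5, 2.6033); multiply by -1 so the first entry is positive: u = (5, -2.6033).
  ||u|| = √((5)² + (-2.6033)²) = √(31.7771) ≈ 5.6371,
  v_1 = u/||u|| ≈ (0.887, -0.4618) (||v_1|| = 1).

λ_1 = 18.6033,  λ_2 = 6.3967;  v_1 ≈ (0.887, -0.4618)


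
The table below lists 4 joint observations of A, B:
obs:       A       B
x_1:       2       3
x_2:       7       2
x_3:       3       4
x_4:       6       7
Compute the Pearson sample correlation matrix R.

Step 1 — column means:
  mean(A) = (2 + 7 + 3 + 6) / 4 = 18/4 = 4.5
  mean(B) = (3 + 2 + 4 + 7) / 4 = 16/4 = 4

Step 2 — sample variances and covariances s[i,j] = (1/(n-1)) · Σ_k (x_{k,i} - mean_i) · (x_{k,j} - mean_j), with n-1 = 3:
  s[A,A] = ((-2.5)·(-2.5) + (2.5)·(2.5) + (-1.5)·(-1.5) + (1.5)·(1.5)) / 3 = 17/3 = 5.6667
  s[A,B] = ((-2.5)·(-1) + (2.5)·(-2) + (-1.5)·(0) + (1.5)·(3)) / 3 = 2/3 = 0.6667
  s[B,B] = ((-1)·(-1) + (-2)·(-2) + (0)·(0) + (3)·(3)) / 3 = 14/3 = 4.6667
  Sample standard deviations s_i = √(s[i,i]):
  s(A) = √(5.6667) = 2.3805
  s(B) = √(4.6667) = 2.1602

Step 3 — r_{ij} = s_{ij} / (s_i · s_j):
  r[A,A] = 1 (diagonal).
  r[A,B] = 0.6667 / (2.3805 · 2.1602) = 0.6667 / 5.1424 = 0.1296
  r[B,B] = 1 (diagonal).

R is symmetric with unit diagonal. Assembling:

R = [[1, 0.1296],
 [0.1296, 1]]


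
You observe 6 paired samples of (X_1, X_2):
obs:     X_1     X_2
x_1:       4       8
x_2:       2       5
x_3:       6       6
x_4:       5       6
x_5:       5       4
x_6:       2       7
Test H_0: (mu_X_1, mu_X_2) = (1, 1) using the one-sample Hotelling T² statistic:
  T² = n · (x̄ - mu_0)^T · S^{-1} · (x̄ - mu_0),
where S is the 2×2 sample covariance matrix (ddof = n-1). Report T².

Step 1 — sample mean vector:
  mean(X_1) = (4 + 2 + 6 + 5 + 5 + 2) / 6 = 24/6 = 4
  mean(X_2) = (8 + 5 + 6 + 6 + 4 + 7) / 6 = 36/6 = 6
  x̄ = (4, 6),  deviation x̄ - mu_0 = (4, 6) - (1, 1) = (3, 5).

Step 2 — sample covariance matrix, S[i,j] = (1/(n-1)) · Σ_k (x_{k,i} - mean_i) · (x_{k,j} - mean_j), divisor n-1 = 5:
  S[X_1,X_1] = ((0)·(0) + (-2)·(-2) + (2)·(2) + (1)·(1) + (1)·(1) + (-2)·(-2)) / 5 = 14/5 = 2.8
  S[X_1,X_2] = ((0)·(2) + (-2)·(-1) + (2)·(0) + (1)·(0) + (1)·(-2) + (-2)·(1)) / 5 = -2/5 = -0.4
  S[X_2,X_2] = ((2)·(2) + (-1)·(-1) + (0)·(0) + (0)·(0) + (-2)·(-2) + (1)·(1)) / 5 = 10/5 = 2
  S = [[2.8, -0.4],
 [-0.4, 2]].

Step 3 — invert S. det(S) = 2.8·2 - (-0.4)² = 5.44.
  S^{-1} = (1/det) · [[d, -b], [-b, a]] = [[0.3676, 0.0735],
 [0.0735, 0.5147]].

Step 4 — quadratic form (x̄ - mu_0)^T · S^{-1} · (x̄ - mu_0):
  S^{-1} · (x̄ - mu_0) = (1.4706, 2.7941),
  (x̄ - mu_0)^T · [...] = (3)·(1.4706) + (5)·(2.7941) = 18.3824.

Step 5 — scale by n: T² = 6 · 18.3824 = 110.2941.

T² ≈ 110.2941


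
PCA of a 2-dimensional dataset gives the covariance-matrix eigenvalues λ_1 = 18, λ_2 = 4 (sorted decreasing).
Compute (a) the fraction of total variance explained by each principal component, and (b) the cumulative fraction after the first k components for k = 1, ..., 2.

Step 1 — total variance = trace(Sigma) = Σ λ_i = 18 + 4 = 22.

Step 2 — fraction explained by component i = λ_i / Σ λ:
  PC1: 18/22 = 0.8182
  PC2: 4/22 = 0.1818

Step 3 — cumulative fraction after k components = (λ_1 + ... + λ_k) / Σ λ:
  k = 1: 18/22 = 0.8182
  k = 2: (18 + 4)/22 = 22/22 = 1

Summary (fraction, with percent):

explained: PC1 0.8182 (81.82%), PC2 0.1818 (18.18%);  cumulative: 0.8182, 1


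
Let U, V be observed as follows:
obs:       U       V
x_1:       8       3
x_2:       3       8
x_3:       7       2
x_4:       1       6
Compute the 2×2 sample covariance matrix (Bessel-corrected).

Step 1 — column means:
  mean(U) = (8 + 3 + 7 + 1) / 4 = 19/4 = 4.75
  mean(V) = (3 + 8 + 2 + 6) / 4 = 19/4 = 4.75

Step 2 — sample covariance S[i,j] = (1/(n-1)) · Σ_k (x_{k,i} - mean_i) · (x_{k,j} - mean_j), with n-1 = 3.
  S[U,U] = ((3.25)·(3.25) + (-1.75)·(-1.75) + (2.25)·(2.25) + (-3.75)·(-3.75)) / 3 = 32.75/3 = 10.9167
  S[U,V] = ((3.25)·(-1.75) + (-1.75)·(3.25) + (2.25)·(-2.75) + (-3.75)·(1.25)) / 3 = -22.25/3 = -7.4167
  S[V,V] = ((-1.75)·(-1.75) + (3.25)·(3.25) + (-2.75)·(-2.75) + (1.25)·(1.25)) / 3 = 22.75/3 = 7.5833

S is symmetric (S[j,i] = S[i,j]). Assembling:

S = [[10.9167, -7.4167],
 [-7.4167, 7.5833]]


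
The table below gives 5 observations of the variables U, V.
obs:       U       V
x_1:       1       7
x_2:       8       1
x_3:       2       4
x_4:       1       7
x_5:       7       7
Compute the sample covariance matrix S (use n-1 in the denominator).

Step 1 — column means:
  mean(U) = (1 + 8 + 2 + 1 + 7) / 5 = 19/5 = 3.8
  mean(V) = (7 + 1 + 4 + 7 + 7) / 5 = 26/5 = 5.2

Step 2 — sample covariance S[i,j] = (1/(n-1)) · Σ_k (x_{k,i} - mean_i) · (x_{k,j} - mean_j), with n-1 = 4.
  S[U,U] = ((-2.8)·(-2.8) + (4.2)·(4.2) + (-1.8)·(-1.8) + (-2.8)·(-2.8) + (3.2)·(3.2)) / 4 = 46.8/4 = 11.7
  S[U,V] = ((-2.8)·(1.8) + (4.2)·(-4.2) + (-1.8)·(-1.2) + (-2.8)·(1.8) + (3.2)·(1.8)) / 4 = -19.8/4 = -4.95
  S[V,V] = ((1.8)·(1.8) + (-4.2)·(-4.2) + (-1.2)·(-1.2) + (1.8)·(1.8) + (1.8)·(1.8)) / 4 = 28.8/4 = 7.2

S is symmetric (S[j,i] = S[i,j]). Assembling:

S = [[11.7, -4.95],
 [-4.95, 7.2]]


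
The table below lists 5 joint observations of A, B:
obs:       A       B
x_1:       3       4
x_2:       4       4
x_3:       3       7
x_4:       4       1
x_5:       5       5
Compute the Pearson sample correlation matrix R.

Step 1 — column means:
  mean(A) = (3 + 4 + 3 + 4 + 5) / 5 = 19/5 = 3.8
  mean(B) = (4 + 4 + 7 + 1 + 5) / 5 = 21/5 = 4.2

Step 2 — sample variances and covariances s[i,j] = (1/(n-1)) · Σ_k (x_{k,i} - mean_i) · (x_{k,j} - mean_j), with n-1 = 4:
  s[A,A] = ((-0.8)·(-0.8) + (0.2)·(0.2) + (-0.8)·(-0.8) + (0.2)·(0.2) + (1.2)·(1.2)) / 4 = 2.8/4 = 0.7
  s[A,B] = ((-0.8)·(-0.2) + (0.2)·(-0.2) + (-0.8)·(2.8) + (0.2)·(-3.2) + (1.2)·(0.8)) / 4 = -1.8/4 = -0.45
  s[B,B] = ((-0.2)·(-0.2) + (-0.2)·(-0.2) + (2.8)·(2.8) + (-3.2)·(-3.2) + (0.8)·(0.8)) / 4 = 18.8/4 = 4.7
  Sample standard deviations s_i = √(s[i,i]):
  s(A) = √(0.7) = 0.8367
  s(B) = √(4.7) = 2.1679

Step 3 — r_{ij} = s_{ij} / (s_i · s_j):
  r[A,A] = 1 (diagonal).
  r[A,B] = -0.45 / (0.8367 · 2.1679) = -0.45 / 1.8138 = -0.2481
  r[B,B] = 1 (diagonal).

R is symmetric with unit diagonal. Assembling:

R = [[1, -0.2481],
 [-0.2481, 1]]


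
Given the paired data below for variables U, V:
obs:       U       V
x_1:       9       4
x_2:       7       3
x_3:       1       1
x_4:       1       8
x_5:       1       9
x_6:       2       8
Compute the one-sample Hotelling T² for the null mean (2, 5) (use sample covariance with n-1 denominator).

Step 1 — sample mean vector:
  mean(U) = (9 + 7 + 1 + 1 + 1 + 2) / 6 = 21/6 = 3.5
  mean(V) = (4 + 3 + 1 + 8 + 9 + 8) / 6 = 33/6 = 5.5
  x̄ = (3.5, 5.5),  deviation x̄ - mu_0 = (3.5, 5.5) - (2, 5) = (1.5, 0.5).

Step 2 — sample covariance matrix, S[i,j] = (1/(n-1)) · Σ_k (x_{k,i} - mean_i) · (x_{k,j} - mean_j), divisor n-1 = 5:
  S[U,U] = ((5.5)·(5.5) + (3.5)·(3.5) + (-2.5)·(-2.5) + (-2.5)·(-2.5) + (-2.5)·(-2.5) + (-1.5)·(-1.5)) / 5 = 63.5/5 = 12.7
  S[U,V] = ((5.5)·(-1.5) + (3.5)·(-2.5) + (-2.5)·(-4.5) + (-2.5)·(2.5) + (-2.5)·(3.5) + (-1.5)·(2.5)) / 5 = -24.5/5 = -4.9
  S[V,V] = ((-1.5)·(-1.5) + (-2.5)·(-2.5) + (-4.5)·(-4.5) + (2.5)·(2.5) + (3.5)·(3.5) + (2.5)·(2.5)) / 5 = 53.5/5 = 10.7
  S = [[12.7, -4.9],
 [-4.9, 10.7]].

Step 3 — invert S. det(S) = 12.7·10.7 - (-4.9)² = 111.88.
  S^{-1} = (1/det) · [[d, -b], [-b, a]] = [[0.0956, 0.0438],
 [0.0438, 0.1135]].

Step 4 — quadratic form (x̄ - mu_0)^T · S^{-1} · (x̄ - mu_0):
  S^{-1} · (x̄ - mu_0) = (0.1654, 0.1225),
  (x̄ - mu_0)^T · [...] = (1.5)·(0.1654) + (0.5)·(0.1225) = 0.3093.

Step 5 — scale by n: T² = 6 · 0.3093 = 1.8556.

T² ≈ 1.8556


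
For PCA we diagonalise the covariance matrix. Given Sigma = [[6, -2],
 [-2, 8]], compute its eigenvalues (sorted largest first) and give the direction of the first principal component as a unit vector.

Step 1 — characteristic polynomial of 2×2 Sigma:
  det(Sigma - λI) = λ² - trace · λ + det = 0.
  trace = 6 + 8 = 14, det = 6·8 - (-2)² = 44.
Step 2 — discriminant:
  Δ = trace² - 4·det = 196 - 176 = 20.
Step 3 — eigenvalues:
  λ = (trace ± √Δ)/2 = (14 ± 4.4721)/2,
  λ_1 = 9.2361,  λ_2 = 4.7639.

Step 4 — unit eigenvector for λ_1: solve (Sigma - λ_1 I)v = 0. First row:
  (6 - 9.2361)·v_x + (-2)·v_y = 0, i.e. (-3.2361)·v_x + (-2)·v_y = 0,
  so v ∝ (b, λ_1 - a) = (-2, 3.2361); multiply by -1 so the first entry is positive: u = (2, -3.2361).
  ||u|| = √((2)² + (-3.2361)²) = √(14.4721) ≈ 3.8042,
  v_1 = u/||u|| ≈ (0.5257, -0.8507) (||v_1|| = 1).

λ_1 = 9.2361,  λ_2 = 4.7639;  v_1 ≈ (0.5257, -0.8507)


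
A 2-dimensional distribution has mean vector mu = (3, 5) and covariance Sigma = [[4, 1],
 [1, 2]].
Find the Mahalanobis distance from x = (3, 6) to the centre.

Step 1 — centre the observation: (x - mu) = (0, 1).

Step 2 — invert Sigma. det(Sigma) = 4·2 - (1)² = 7.
  Sigma^{-1} = (1/det) · [[d, -b], [-b, a]] = [[0.2857, -0.1429],
 [-0.1429, 0.5714]].

Step 3 — form the quadratic (x - mu)^T · Sigma^{-1} · (x - mu):
  Sigma^{-1} · (x - mu) = (-0.1429, 0.5714).
  (x - mu)^T · [Sigma^{-1} · (x - mu)] = (0)·(-0.1429) + (1)·(0.5714) = 0.5714.

Step 4 — take square root: d = √(0.5714) ≈ 0.7559.

d(x, mu) = √(0.5714) ≈ 0.7559


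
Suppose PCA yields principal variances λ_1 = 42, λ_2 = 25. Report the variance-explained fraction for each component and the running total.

Step 1 — total variance = trace(Sigma) = Σ λ_i = 42 + 25 = 67.

Step 2 — fraction explained by component i = λ_i / Σ λ:
  PC1: 42/67 = 0.6269
  PC2: 25/67 = 0.3731

Step 3 — cumulative fraction after k components = (λ_1 + ... + λ_k) / Σ λ:
  k = 1: 42/67 = 0.6269
  k = 2: (42 + 25)/67 = 67/67 = 1

Summary (fraction, with percent):

explained: PC1 0.6269 (62.69%), PC2 0.3731 (37.31%);  cumulative: 0.6269, 1


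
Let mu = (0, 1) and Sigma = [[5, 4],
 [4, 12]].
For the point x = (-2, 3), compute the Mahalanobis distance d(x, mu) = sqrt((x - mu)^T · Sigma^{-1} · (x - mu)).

Step 1 — centre the observation: (x - mu) = (-2, 2).

Step 2 — invert Sigma. det(Sigma) = 5·12 - (4)² = 44.
  Sigma^{-1} = (1/det) · [[d, -b], [-b, a]] = [[0.2727, -0.0909],
 [-0.0909, 0.1136]].

Step 3 — form the quadratic (x - mu)^T · Sigma^{-1} · (x - mu):
  Sigma^{-1} · (x - mu) = (-0.7273, 0.4091).
  (x - mu)^T · [Sigma^{-1} · (x - mu)] = (-2)·(-0.7273) + (2)·(0.4091) = 2.2727.

Step 4 — take square root: d = √(2.2727) ≈ 1.5076.

d(x, mu) = √(2.2727) ≈ 1.5076


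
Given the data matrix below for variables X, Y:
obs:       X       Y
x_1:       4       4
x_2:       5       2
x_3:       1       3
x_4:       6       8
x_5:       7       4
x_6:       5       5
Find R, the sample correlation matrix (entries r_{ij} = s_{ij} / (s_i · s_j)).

Step 1 — column means:
  mean(X) = (4 + 5 + 1 + 6 + 7 + 5) / 6 = 28/6 = 4.6667
  mean(Y) = (4 + 2 + 3 + 8 + 4 + 5) / 6 = 26/6 = 4.3333

Step 2 — sample variances and covariances s[i,j] = (1/(n-1)) · Σ_k (x_{k,i} - mean_i) · (x_{k,j} - mean_j), with n-1 = 5:
  s[X,X] = ((-0.6667)·(-0.6667) + (0.3333)·(0.3333) + (-3.6667)·(-3.6667) + (1.3333)·(1.3333) + (2.3333)·(2.3333) + (0.3333)·(0.3333)) / 5 = 21.3333/5 = 4.2667
  s[X,Y] = ((-0.6667)·(-0.3333) + (0.3333)·(-2.3333) + (-3.6667)·(-1.3333) + (1.3333)·(3.6667) + (2.3333)·(-0.3333) + (0.3333)·(0.6667)) / 5 = 8.6667/5 = 1.7333
  s[Y,Y] = ((-0.3333)·(-0.3333) + (-2.3333)·(-2.3333) + (-1.3333)·(-1.3333) + (3.6667)·(3.6667) + (-0.3333)·(-0.3333) + (0.6667)·(0.6667)) / 5 = 21.3333/5 = 4.2667
  Sample standard deviations s_i = √(s[i,i]):
  s(X) = √(4.2667) = 2.0656
  s(Y) = √(4.2667) = 2.0656

Step 3 — r_{ij} = s_{ij} / (s_i · s_j):
  r[X,X] = 1 (diagonal).
  r[X,Y] = 1.7333 / (2.0656 · 2.0656) = 1.7333 / 4.2667 = 0.4062
  r[Y,Y] = 1 (diagonal).

R is symmetric with unit diagonal. Assembling:

R = [[1, 0.4062],
 [0.4063, 1]]


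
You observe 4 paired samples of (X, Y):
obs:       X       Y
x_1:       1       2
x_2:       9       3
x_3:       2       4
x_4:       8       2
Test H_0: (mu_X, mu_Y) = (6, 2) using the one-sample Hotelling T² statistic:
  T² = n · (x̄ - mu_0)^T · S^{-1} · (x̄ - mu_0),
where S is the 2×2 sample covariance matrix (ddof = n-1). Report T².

Step 1 — sample mean vector:
  mean(X) = (1 + 9 + 2 + 8) / 4 = 20/4 = 5
  mean(Y) = (2 + 3 + 4 + 2) / 4 = 11/4 = 2.75
  x̄ = (5, 2.75),  deviation x̄ - mu_0 = (5, 2.75) - (6, 2) = (-1, 0.75).

Step 2 — sample covariance matrix, S[i,j] = (1/(n-1)) · Σ_k (x_{k,i} - mean_i) · (x_{k,j} - mean_j), divisor n-1 = 3:
  S[X,X] = ((-4)·(-4) + (4)·(4) + (-3)·(-3) + (3)·(3)) / 3 = 50/3 = 16.6667
  S[X,Y] = ((-4)·(-0.75) + (4)·(0.25) + (-3)·(1.25) + (3)·(-0.75)) / 3 = -2/3 = -0.6667
  S[Y,Y] = ((-0.75)·(-0.75) + (0.25)·(0.25) + (1.25)·(1.25) + (-0.75)·(-0.75)) / 3 = 2.75/3 = 0.9167
  S = [[16.6667, -0.6667],
 [-0.6667, 0.9167]].

Step 3 — invert S. det(S) = 16.6667·0.9167 - (-0.6667)² = 14.8333.
  S^{-1} = (1/det) · [[d, -b], [-b, a]] = [[0.0618, 0.0449],
 [0.0449, 1.1236]].

Step 4 — quadratic form (x̄ - mu_0)^T · S^{-1} · (x̄ - mu_0):
  S^{-1} · (x̄ - mu_0) = (-0.0281, 0.7978),
  (x̄ - mu_0)^T · [...] = (-1)·(-0.0281) + (0.75)·(0.7978) = 0.6264.

Step 5 — scale by n: T² = 4 · 0.6264 = 2.5056.

T² ≈ 2.5056


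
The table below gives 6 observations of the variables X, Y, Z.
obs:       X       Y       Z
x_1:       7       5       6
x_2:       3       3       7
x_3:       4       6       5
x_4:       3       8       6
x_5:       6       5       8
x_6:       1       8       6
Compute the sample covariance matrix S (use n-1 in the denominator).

Step 1 — column means:
  mean(X) = (7 + 3 + 4 + 3 + 6 + 1) / 6 = 24/6 = 4
  mean(Y) = (5 + 3 + 6 + 8 + 5 + 8) / 6 = 35/6 = 5.8333
  mean(Z) = (6 + 7 + 5 + 6 + 8 + 6) / 6 = 38/6 = 6.3333

Step 2 — sample covariance S[i,j] = (1/(n-1)) · Σ_k (x_{k,i} - mean_i) · (x_{k,j} - mean_j), with n-1 = 5.
  S[X,X] = ((3)·(3) + (-1)·(-1) + (0)·(0) + (-1)·(-1) + (2)·(2) + (-3)·(-3)) / 5 = 24/5 = 4.8
  S[X,Y] = ((3)·(-0.8333) + (-1)·(-2.8333) + (0)·(0.1667) + (-1)·(2.1667) + (2)·(-0.8333) + (-3)·(2.1667)) / 5 = -10/5 = -2
  S[X,Z] = ((3)·(-0.3333) + (-1)·(0.6667) + (0)·(-1.3333) + (-1)·(-0.3333) + (2)·(1.6667) + (-3)·(-0.3333)) / 5 = 3/5 = 0.6
  S[Y,Y] = ((-0.8333)·(-0.8333) + (-2.8333)·(-2.8333) + (0.1667)·(0.1667) + (2.1667)·(2.1667) + (-0.8333)·(-0.8333) + (2.1667)·(2.1667)) / 5 = 18.8333/5 = 3.7667
  S[Y,Z] = ((-0.8333)·(-0.3333) + (-2.8333)·(0.6667) + (0.1667)·(-1.3333) + (2.1667)·(-0.3333) + (-0.8333)·(1.6667) + (2.1667)·(-0.3333)) / 5 = -4.6667/5 = -0.9333
  S[Z,Z] = ((-0.3333)·(-0.3333) + (0.6667)·(0.6667) + (-1.3333)·(-1.3333) + (-0.3333)·(-0.3333) + (1.6667)·(1.6667) + (-0.3333)·(-0.3333)) / 5 = 5.3333/5 = 1.0667

S is symmetric (S[j,i] = S[i,j]). Assembling:

S = [[4.8, -2, 0.6],
 [-2, 3.7667, -0.9333],
 [0.6, -0.9333, 1.0667]]


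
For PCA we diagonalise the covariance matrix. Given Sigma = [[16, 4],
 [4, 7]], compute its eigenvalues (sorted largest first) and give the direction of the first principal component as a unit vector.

Step 1 — characteristic polynomial of 2×2 Sigma:
  det(Sigma - λI) = λ² - trace · λ + det = 0.
  trace = 16 + 7 = 23, det = 16·7 - (4)² = 96.
Step 2 — discriminant:
  Δ = trace² - 4·det = 529 - 384 = 145.
Step 3 — eigenvalues:
  λ = (trace ± √Δ)/2 = (23 ± 12.0416)/2,
  λ_1 = 17.5208,  λ_2 = 5.4792.

Step 4 — unit eigenvector for λ_1: solve (Sigma - λ_1 I)v = 0. First row:
  (16 - 17.5208)·v_x + (4)·v_y = 0, i.e. (-1.5208)·v_x + (4)·v_y = 0,
  so v ∝ (b, λ_1 - a) = (4, 1.5208) = u.
  ||u|| = √((4)² + (1.5208)²) = √(18.3128) ≈ 4.2793,
  v_1 = u/||u|| ≈ (0.9347, 0.3554) (||v_1|| = 1).

λ_1 = 17.5208,  λ_2 = 5.4792;  v_1 ≈ (0.9347, 0.3554)


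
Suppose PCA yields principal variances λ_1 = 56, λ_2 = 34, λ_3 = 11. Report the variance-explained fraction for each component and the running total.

Step 1 — total variance = trace(Sigma) = Σ λ_i = 56 + 34 + 11 = 101.

Step 2 — fraction explained by component i = λ_i / Σ λ:
  PC1: 56/101 = 0.5545
  PC2: 34/101 = 0.3366
  PC3: 11/101 = 0.1089

Step 3 — cumulative fraction after k components = (λ_1 + ... + λ_k) / Σ λ:
  k = 1: 56/101 = 0.5545
  k = 2: (56 + 34)/101 = 90/101 = 0.8911
  k = 3: (56 + 34 + 11)/101 = 101/101 = 1

Summary (fraction, with percent):

explained: PC1 0.5545 (55.45%), PC2 0.3366 (33.66%), PC3 0.1089 (10.89%);  cumulative: 0.5545, 0.8911, 1


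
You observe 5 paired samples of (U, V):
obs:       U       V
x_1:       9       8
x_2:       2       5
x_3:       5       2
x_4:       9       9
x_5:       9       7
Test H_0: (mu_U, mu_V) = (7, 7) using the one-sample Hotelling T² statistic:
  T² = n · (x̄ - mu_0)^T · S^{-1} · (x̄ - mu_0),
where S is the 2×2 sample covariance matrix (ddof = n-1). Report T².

Step 1 — sample mean vector:
  mean(U) = (9 + 2 + 5 + 9 + 9) / 5 = 34/5 = 6.8
  mean(V) = (8 + 5 + 2 + 9 + 7) / 5 = 31/5 = 6.2
  x̄ = (6.8, 6.2),  deviation x̄ - mu_0 = (6.8, 6.2) - (7, 7) = (-0.2, -0.8).

Step 2 — sample covariance matrix, S[i,j] = (1/(n-1)) · Σ_k (x_{k,i} - mean_i) · (x_{k,j} - mean_j), divisor n-1 = 4:
  S[U,U] = ((2.2)·(2.2) + (-4.8)·(-4.8) + (-1.8)·(-1.8) + (2.2)·(2.2) + (2.2)·(2.2)) / 4 = 40.8/4 = 10.2
  S[U,V] = ((2.2)·(1.8) + (-4.8)·(-1.2) + (-1.8)·(-4.2) + (2.2)·(2.8) + (2.2)·(0.8)) / 4 = 25.2/4 = 6.3
  S[V,V] = ((1.8)·(1.8) + (-1.2)·(-1.2) + (-4.2)·(-4.2) + (2.8)·(2.8) + (0.8)·(0.8)) / 4 = 30.8/4 = 7.7
  S = [[10.2, 6.3],
 [6.3, 7.7]].

Step 3 — invert S. det(S) = 10.2·7.7 - (6.3)² = 38.85.
  S^{-1} = (1/det) · [[d, -b], [-b, a]] = [[0.1982, -0.1622],
 [-0.1622, 0.2625]].

Step 4 — quadratic form (x̄ - mu_0)^T · S^{-1} · (x̄ - mu_0):
  S^{-1} · (x̄ - mu_0) = (0.0901, -0.1776),
  (x̄ - mu_0)^T · [...] = (-0.2)·(0.0901) + (-0.8)·(-0.1776) = 0.1241.

Step 5 — scale by n: T² = 5 · 0.1241 = 0.6203.

T² ≈ 0.6203


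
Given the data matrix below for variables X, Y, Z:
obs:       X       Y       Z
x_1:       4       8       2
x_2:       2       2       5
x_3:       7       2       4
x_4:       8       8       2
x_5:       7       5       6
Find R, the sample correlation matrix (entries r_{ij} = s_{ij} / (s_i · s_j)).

Step 1 — column means:
  mean(X) = (4 + 2 + 7 + 8 + 7) / 5 = 28/5 = 5.6
  mean(Y) = (8 + 2 + 2 + 8 + 5) / 5 = 25/5 = 5
  mean(Z) = (2 + 5 + 4 + 2 + 6) / 5 = 19/5 = 3.8

Step 2 — sample variances and covariances s[i,j] = (1/(n-1)) · Σ_k (x_{k,i} - mean_i) · (x_{k,j} - mean_j), with n-1 = 4:
  s[X,X] = ((-1.6)·(-1.6) + (-3.6)·(-3.6) + (1.4)·(1.4) + (2.4)·(2.4) + (1.4)·(1.4)) / 4 = 25.2/4 = 6.3
  s[X,Y] = ((-1.6)·(3) + (-3.6)·(-3) + (1.4)·(-3) + (2.4)·(3) + (1.4)·(0)) / 4 = 9/4 = 2.25
  s[X,Z] = ((-1.6)·(-1.8) + (-3.6)·(1.2) + (1.4)·(0.2) + (2.4)·(-1.8) + (1.4)·(2.2)) / 4 = -2.4/4 = -0.6
  s[Y,Y] = ((3)·(3) + (-3)·(-3) + (-3)·(-3) + (3)·(3) + (0)·(0)) / 4 = 36/4 = 9
  s[Y,Z] = ((3)·(-1.8) + (-3)·(1.2) + (-3)·(0.2) + (3)·(-1.8) + (0)·(2.2)) / 4 = -15/4 = -3.75
  s[Z,Z] = ((-1.8)·(-1.8) + (1.2)·(1.2) + (0.2)·(0.2) + (-1.8)·(-1.8) + (2.2)·(2.2)) / 4 = 12.8/4 = 3.2
  Sample standard deviations s_i = √(s[i,i]):
  s(X) = √(6.3) = 2.51
  s(Y) = √(9) = 3
  s(Z) = √(3.2) = 1.7889

Step 3 — r_{ij} = s_{ij} / (s_i · s_j):
  r[X,X] = 1 (diagonal).
  r[X,Y] = 2.25 / (2.51 · 3) = 2.25 / 7.5299 = 0.2988
  r[X,Z] = -0.6 / (2.51 · 1.7889) = -0.6 / 4.49 = -0.1336
  r[Y,Y] = 1 (diagonal).
  r[Y,Z] = -3.75 / (3 · 1.7889) = -3.75 / 5.3666 = -0.6988
  r[Z,Z] = 1 (diagonal).

R is symmetric with unit diagonal. Assembling:

R = [[1, 0.2988, -0.1336],
 [0.2988, 1, -0.6988],
 [-0.1336, -0.6988, 1]]
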